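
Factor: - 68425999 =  - 68425999^1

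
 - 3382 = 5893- 9275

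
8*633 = 5064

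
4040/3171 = 1+869/3171 = 1.27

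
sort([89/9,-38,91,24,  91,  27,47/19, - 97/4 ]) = [ - 38, - 97/4,47/19, 89/9, 24,27,  91, 91]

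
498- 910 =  - 412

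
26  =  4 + 22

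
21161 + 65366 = 86527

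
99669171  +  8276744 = 107945915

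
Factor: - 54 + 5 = - 49= - 7^2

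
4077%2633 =1444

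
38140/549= 38140/549=69.47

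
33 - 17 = 16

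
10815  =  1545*7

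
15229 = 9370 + 5859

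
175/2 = 87 + 1/2  =  87.50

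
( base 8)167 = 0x77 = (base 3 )11102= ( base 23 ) 54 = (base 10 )119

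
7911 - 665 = 7246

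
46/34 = 1+6/17  =  1.35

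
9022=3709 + 5313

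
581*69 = 40089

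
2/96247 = 2/96247 =0.00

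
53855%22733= 8389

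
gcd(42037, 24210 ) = 1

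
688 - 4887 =-4199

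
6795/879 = 2265/293 = 7.73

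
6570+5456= 12026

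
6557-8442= -1885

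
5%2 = 1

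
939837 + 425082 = 1364919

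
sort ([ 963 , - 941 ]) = [ - 941,963 ] 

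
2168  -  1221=947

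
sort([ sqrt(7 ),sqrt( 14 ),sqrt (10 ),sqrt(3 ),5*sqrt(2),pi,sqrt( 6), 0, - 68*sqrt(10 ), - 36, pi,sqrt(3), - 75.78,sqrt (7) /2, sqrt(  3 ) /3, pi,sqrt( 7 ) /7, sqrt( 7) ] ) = [ - 68*sqrt ( 10 ), - 75.78,  -  36,0, sqrt(7)/7,sqrt (3 ) /3,sqrt( 7 )/2,sqrt( 3),sqrt ( 3), sqrt( 6),sqrt( 7),sqrt( 7 ),pi,pi, pi,sqrt ( 10),sqrt( 14 ), 5*sqrt( 2 )]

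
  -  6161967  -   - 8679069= 2517102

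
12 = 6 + 6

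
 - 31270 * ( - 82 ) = 2564140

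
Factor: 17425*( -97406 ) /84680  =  -169729955/8468 = -  2^( - 2 )*5^1*17^1*29^(-1) * 41^1*73^( - 1)*113^1*431^1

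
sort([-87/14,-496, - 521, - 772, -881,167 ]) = [ - 881, - 772, - 521,-496 , - 87/14, 167 ]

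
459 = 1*459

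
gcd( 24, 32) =8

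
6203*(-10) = -62030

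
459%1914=459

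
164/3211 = 164/3211 = 0.05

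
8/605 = 8/605 = 0.01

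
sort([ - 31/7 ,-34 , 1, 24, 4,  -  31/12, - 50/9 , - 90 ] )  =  [ -90, - 34, - 50/9 , - 31/7,  -  31/12,1, 4, 24 ]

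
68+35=103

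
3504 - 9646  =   - 6142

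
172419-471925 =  - 299506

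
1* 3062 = 3062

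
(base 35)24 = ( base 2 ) 1001010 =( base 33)28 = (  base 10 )74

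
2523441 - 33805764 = -31282323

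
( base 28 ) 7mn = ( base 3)22101221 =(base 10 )6127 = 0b1011111101111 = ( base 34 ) 5A7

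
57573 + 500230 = 557803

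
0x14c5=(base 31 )5gg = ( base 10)5317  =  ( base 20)D5H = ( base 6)40341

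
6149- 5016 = 1133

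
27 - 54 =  - 27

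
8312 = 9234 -922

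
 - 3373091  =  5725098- 9098189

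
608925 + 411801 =1020726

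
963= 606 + 357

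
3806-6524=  - 2718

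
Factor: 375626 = 2^1*293^1 * 641^1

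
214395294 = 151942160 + 62453134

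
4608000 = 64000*72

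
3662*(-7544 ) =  - 27626128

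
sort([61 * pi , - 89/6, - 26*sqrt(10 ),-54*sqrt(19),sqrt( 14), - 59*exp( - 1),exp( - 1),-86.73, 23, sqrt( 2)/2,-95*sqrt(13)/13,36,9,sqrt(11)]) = [-54 * sqrt ( 19) , - 86.73, - 26*sqrt( 10), - 95*sqrt( 13)/13, - 59*exp(-1 ), - 89/6,exp(-1 ),sqrt( 2 )/2,sqrt (11),  sqrt(14), 9,23,36, 61*pi] 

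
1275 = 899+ 376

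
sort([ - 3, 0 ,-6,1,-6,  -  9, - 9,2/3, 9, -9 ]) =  [  -  9, - 9,- 9,-6, - 6,-3, 0, 2/3, 1, 9] 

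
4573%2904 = 1669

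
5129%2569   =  2560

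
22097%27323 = 22097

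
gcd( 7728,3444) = 84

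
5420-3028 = 2392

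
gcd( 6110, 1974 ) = 94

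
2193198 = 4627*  474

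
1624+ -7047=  - 5423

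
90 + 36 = 126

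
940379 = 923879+16500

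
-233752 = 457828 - 691580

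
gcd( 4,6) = 2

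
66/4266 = 11/711 = 0.02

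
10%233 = 10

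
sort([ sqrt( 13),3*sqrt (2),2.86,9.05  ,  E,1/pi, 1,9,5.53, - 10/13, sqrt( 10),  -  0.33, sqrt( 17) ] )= [-10/13,-0.33 , 1/pi, 1,E , 2.86, sqrt ( 10 ),  sqrt( 13) , sqrt( 17 ),  3*sqrt(2),5.53,9,9.05]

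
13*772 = 10036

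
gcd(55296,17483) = 1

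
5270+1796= 7066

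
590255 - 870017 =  - 279762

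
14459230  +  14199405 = 28658635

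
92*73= 6716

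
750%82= 12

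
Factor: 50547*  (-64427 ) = - 3^1 * 7^1*11^1*29^1*83^1*5857^1 = - 3256591569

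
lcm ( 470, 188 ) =940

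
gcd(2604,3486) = 42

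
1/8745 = 1/8745  =  0.00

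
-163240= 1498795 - 1662035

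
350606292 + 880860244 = 1231466536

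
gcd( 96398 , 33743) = 1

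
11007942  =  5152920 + 5855022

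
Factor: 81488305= 5^1*31^1*525731^1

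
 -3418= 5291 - 8709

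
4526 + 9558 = 14084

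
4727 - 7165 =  - 2438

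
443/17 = 26 + 1/17 = 26.06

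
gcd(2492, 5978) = 14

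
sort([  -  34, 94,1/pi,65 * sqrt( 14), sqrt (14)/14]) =[ - 34, sqrt(14 ) /14 , 1/pi, 94 , 65*sqrt(14) ]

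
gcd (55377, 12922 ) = 7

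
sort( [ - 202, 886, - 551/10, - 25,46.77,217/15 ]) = [ - 202, - 551/10, - 25, 217/15, 46.77,  886]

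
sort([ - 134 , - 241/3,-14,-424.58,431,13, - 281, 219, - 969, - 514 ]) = [ - 969 , - 514 , - 424.58, - 281, - 134, - 241/3, - 14, 13,219,431 ]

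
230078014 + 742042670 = 972120684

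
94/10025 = 94/10025 = 0.01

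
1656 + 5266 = 6922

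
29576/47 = 29576/47 = 629.28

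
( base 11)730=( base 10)880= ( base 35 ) p5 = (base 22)1i0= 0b1101110000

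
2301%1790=511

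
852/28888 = 213/7222 = 0.03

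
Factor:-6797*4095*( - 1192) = 2^3*3^2*5^1*7^2*13^1*149^1*971^1=33177788280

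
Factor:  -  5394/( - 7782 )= 899/1297 = 29^1*31^1*1297^(-1 )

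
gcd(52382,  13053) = 1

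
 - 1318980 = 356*( - 3705) 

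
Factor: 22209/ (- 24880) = - 2^(  -  4)*3^1 * 5^(  -  1)*11^1 * 311^( - 1)*673^1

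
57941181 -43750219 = 14190962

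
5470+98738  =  104208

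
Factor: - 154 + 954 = 2^5 *5^2 = 800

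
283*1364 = 386012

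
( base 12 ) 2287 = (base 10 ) 3847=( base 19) AC9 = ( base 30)487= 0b111100000111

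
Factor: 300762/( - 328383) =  - 2^1*7^2*107^(-1)= - 98/107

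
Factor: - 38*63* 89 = -2^1*3^2*7^1 *19^1 *89^1 = - 213066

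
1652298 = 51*32398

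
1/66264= 1/66264 = 0.00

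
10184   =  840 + 9344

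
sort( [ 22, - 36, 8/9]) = [  -  36,8/9,22]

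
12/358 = 6/179 = 0.03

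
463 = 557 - 94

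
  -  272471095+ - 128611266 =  - 401082361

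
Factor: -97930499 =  - 7673^1 * 12763^1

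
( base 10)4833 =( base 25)7I8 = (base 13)227A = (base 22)9lf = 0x12E1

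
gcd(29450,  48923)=1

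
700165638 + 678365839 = 1378531477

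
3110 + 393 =3503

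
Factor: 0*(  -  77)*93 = 0^1 = 0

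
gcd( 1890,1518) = 6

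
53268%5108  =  2188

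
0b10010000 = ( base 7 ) 264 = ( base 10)144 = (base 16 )90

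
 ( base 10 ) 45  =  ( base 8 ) 55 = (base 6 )113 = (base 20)25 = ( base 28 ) 1h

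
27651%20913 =6738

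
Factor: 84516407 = 73^1 * 1157759^1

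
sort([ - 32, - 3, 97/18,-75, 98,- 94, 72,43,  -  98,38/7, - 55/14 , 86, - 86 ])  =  [ - 98, - 94,- 86,- 75,  -  32,- 55/14, - 3,97/18,38/7, 43,72,86 , 98 ]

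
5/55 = 1/11 = 0.09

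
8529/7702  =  8529/7702 =1.11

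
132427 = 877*151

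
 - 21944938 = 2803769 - 24748707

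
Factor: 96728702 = 2^1* 7^1 * 797^1*8669^1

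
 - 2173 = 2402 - 4575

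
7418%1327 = 783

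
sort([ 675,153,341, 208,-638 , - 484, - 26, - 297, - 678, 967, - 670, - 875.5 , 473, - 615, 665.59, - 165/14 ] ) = [ - 875.5, - 678, - 670, - 638, - 615, - 484, - 297, - 26, - 165/14,  153, 208, 341, 473, 665.59, 675,  967 ] 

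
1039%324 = 67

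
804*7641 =6143364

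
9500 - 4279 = 5221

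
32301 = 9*3589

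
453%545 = 453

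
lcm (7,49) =49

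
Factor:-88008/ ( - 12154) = 2^2*3^1*19^1*59^(-1 )*103^ ( - 1)*193^1 = 44004/6077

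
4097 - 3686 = 411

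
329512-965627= -636115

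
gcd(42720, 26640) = 240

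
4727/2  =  2363 + 1/2 = 2363.50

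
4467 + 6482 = 10949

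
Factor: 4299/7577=3^1 * 1433^1*7577^(-1 )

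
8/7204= 2/1801 =0.00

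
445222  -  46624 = 398598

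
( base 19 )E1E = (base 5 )130322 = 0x13df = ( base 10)5087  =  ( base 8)11737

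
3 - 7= -4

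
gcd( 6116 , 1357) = 1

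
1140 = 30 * 38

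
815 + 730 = 1545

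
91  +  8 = 99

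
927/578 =927/578 = 1.60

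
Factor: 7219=7219^1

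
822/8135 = 822/8135= 0.10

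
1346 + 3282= 4628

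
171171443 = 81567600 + 89603843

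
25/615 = 5/123 = 0.04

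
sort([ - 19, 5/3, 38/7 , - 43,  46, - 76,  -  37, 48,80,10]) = [ - 76, - 43,-37, - 19, 5/3,  38/7,10, 46,48,80] 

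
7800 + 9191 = 16991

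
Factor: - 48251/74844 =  - 2^( - 2 )* 3^(  -  5 )*11^ ( - 1)*61^1 *113^1 = - 6893/10692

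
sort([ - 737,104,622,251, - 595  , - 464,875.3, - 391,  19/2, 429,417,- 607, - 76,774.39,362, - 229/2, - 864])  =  [ - 864, - 737, - 607, - 595, - 464, - 391, -229/2, - 76,  19/2,104 , 251,362 , 417,429, 622,774.39,875.3]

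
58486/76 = 29243/38 = 769.55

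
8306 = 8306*1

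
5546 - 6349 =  - 803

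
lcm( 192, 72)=576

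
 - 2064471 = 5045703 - 7110174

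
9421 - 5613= 3808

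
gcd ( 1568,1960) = 392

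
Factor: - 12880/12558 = - 2^3*3^( - 1)*5^1*13^( -1)=- 40/39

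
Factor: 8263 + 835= 9098 = 2^1*4549^1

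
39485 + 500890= 540375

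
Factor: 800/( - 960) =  - 2^( - 1 )*3^( - 1)*5^1 = - 5/6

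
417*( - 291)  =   - 121347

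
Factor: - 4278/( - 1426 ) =3^1 = 3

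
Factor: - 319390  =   - 2^1*5^1*19^1 * 41^2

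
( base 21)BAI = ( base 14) 1bcb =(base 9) 6863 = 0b1001111010111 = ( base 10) 5079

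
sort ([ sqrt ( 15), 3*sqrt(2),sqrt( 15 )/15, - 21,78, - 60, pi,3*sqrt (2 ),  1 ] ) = [ - 60,  -  21, sqrt( 15 )/15, 1,pi, sqrt(15),3*sqrt(2),  3*sqrt ( 2 ),  78 ]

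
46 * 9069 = 417174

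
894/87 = 298/29 = 10.28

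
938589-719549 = 219040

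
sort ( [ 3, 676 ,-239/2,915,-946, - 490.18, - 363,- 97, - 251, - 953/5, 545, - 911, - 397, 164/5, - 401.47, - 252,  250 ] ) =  [-946, - 911, - 490.18 , - 401.47 , - 397 , - 363, - 252, - 251, -953/5, - 239/2, - 97 , 3, 164/5,  250, 545,676 , 915 ] 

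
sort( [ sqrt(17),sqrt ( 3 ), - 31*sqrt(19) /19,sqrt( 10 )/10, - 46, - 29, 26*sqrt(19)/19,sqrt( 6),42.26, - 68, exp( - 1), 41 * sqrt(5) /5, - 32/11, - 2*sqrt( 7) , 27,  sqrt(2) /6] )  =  [-68, - 46,  -  29,-31*sqrt(19) /19, - 2*sqrt( 7), - 32/11 , sqrt ( 2)/6, sqrt(10 )/10, exp( - 1), sqrt(3),  sqrt(6), sqrt( 17),26*sqrt(19) /19, 41*sqrt( 5 )/5,27, 42.26] 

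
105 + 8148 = 8253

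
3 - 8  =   - 5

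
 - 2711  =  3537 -6248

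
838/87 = 838/87  =  9.63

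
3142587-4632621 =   -  1490034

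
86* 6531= 561666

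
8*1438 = 11504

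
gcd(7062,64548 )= 66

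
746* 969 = 722874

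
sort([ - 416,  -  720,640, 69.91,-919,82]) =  [ - 919, - 720,-416,69.91,82, 640]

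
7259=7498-239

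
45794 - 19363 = 26431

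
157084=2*78542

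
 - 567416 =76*( - 7466 ) 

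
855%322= 211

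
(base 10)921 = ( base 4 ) 32121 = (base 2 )1110011001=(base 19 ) 2A9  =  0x399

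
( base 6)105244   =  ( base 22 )ib2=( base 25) E86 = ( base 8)21374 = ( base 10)8956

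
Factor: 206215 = 5^1 *41243^1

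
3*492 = 1476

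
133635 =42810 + 90825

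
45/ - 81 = - 1 + 4/9 = -0.56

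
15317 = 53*289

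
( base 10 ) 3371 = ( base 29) 407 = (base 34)2v5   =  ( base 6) 23335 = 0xD2B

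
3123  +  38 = 3161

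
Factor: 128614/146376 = 2^(-2)*3^( - 2 )  *19^( - 1)*601^1 = 601/684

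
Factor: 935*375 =3^1*5^4 * 11^1*17^1 = 350625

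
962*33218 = 31955716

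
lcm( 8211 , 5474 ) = 16422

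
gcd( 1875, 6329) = 1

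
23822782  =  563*42314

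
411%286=125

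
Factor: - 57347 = -57347^1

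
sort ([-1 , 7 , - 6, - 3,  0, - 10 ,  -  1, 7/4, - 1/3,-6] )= [ - 10,-6, - 6, - 3 , - 1,-1,- 1/3,0,7/4,7] 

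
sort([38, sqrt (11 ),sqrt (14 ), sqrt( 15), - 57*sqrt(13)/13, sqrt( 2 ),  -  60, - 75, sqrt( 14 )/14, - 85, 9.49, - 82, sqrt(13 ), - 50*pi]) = [ - 50*pi,  -  85, -82, - 75,-60, - 57 *sqrt( 13) /13  ,  sqrt( 14 )/14, sqrt( 2 ), sqrt( 11 ),sqrt( 13 ),sqrt(14), sqrt ( 15 ), 9.49, 38]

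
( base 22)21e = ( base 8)1754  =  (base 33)ue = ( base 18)31E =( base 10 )1004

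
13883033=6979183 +6903850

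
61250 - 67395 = - 6145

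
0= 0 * 40280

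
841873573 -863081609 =-21208036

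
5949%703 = 325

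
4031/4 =4031/4 = 1007.75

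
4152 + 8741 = 12893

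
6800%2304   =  2192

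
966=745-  - 221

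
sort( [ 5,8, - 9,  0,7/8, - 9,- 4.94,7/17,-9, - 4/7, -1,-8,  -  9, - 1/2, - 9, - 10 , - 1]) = [ - 10, - 9, - 9, - 9, -9,- 9, - 8 , - 4.94, - 1, - 1, - 4/7,-1/2,0,  7/17,7/8,5,8]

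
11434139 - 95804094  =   - 84369955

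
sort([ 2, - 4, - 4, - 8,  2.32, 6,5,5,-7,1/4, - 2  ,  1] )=[ - 8 , - 7,-4, - 4, - 2, 1/4,1,2  ,  2.32,5 , 5, 6 ] 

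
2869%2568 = 301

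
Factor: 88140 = 2^2*3^1*  5^1 * 13^1 * 113^1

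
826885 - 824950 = 1935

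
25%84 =25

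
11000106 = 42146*261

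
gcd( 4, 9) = 1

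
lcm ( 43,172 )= 172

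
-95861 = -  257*373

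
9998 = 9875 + 123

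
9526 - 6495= 3031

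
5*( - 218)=-1090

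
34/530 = 17/265 = 0.06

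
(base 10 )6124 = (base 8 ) 13754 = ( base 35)4yy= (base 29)785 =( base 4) 1133230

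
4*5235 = 20940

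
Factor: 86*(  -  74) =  - 2^2 * 37^1 * 43^1 = -6364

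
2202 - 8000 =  - 5798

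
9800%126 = 98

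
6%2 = 0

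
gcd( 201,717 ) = 3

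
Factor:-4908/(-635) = 2^2 * 3^1 * 5^(-1 )*127^( - 1)*409^1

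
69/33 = 2+1/11 = 2.09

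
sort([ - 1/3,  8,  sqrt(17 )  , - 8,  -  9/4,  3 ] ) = [ - 8,  -  9/4,-1/3,3,sqrt( 17),8 ] 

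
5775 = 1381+4394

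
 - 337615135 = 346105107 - 683720242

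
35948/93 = 386  +  50/93 = 386.54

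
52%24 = 4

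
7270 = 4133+3137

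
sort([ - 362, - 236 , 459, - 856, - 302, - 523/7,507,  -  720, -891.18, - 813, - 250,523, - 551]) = [ - 891.18, - 856, - 813, - 720,  -  551 , - 362, - 302,-250,- 236, - 523/7, 459,  507 , 523]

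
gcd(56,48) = 8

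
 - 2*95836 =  - 191672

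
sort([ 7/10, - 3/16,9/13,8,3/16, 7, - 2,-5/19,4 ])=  [ - 2, - 5/19, - 3/16,3/16,9/13,7/10,4, 7,8]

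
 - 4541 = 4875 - 9416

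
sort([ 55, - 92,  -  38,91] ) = [ - 92 ,-38, 55, 91 ]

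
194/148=97/74 = 1.31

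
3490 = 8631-5141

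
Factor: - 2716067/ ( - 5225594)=2^( - 1) * 11^( - 1)*269^(-1)*883^( - 1)*2716067^1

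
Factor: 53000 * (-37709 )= - 2^3 * 5^3*7^1*53^1 * 5387^1 =- 1998577000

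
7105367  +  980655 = 8086022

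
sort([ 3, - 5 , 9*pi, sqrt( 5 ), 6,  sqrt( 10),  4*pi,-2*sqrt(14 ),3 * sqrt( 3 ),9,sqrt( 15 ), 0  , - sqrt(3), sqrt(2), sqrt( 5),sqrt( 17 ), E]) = [ - 2*sqrt( 14 ), - 5, - sqrt( 3),0, sqrt( 2), sqrt( 5),sqrt(5),E,3 , sqrt( 10), sqrt( 15 ),sqrt(17) , 3*sqrt ( 3),6,9, 4*pi,9*pi ] 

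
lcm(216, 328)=8856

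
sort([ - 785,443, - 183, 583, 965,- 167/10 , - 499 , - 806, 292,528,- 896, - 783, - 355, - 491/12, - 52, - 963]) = [ - 963, - 896,  -  806, - 785, - 783, - 499, - 355, - 183, - 52, - 491/12,-167/10, 292, 443,528,583,965]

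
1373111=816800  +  556311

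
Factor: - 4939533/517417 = -3^2*517417^ (-1 ) *548837^1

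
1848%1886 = 1848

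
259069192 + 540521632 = 799590824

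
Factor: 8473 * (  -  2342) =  - 2^1*37^1 * 229^1*1171^1  =  -19843766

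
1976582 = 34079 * 58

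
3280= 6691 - 3411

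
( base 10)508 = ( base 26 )je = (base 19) 17E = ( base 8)774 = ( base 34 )ew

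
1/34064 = 1/34064  =  0.00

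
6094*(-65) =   -  396110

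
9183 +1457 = 10640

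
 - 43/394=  - 1 + 351/394 = - 0.11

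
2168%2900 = 2168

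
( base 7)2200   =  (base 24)18g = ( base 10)784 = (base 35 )me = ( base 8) 1420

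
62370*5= 311850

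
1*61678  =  61678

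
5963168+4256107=10219275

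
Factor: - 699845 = - 5^1*139969^1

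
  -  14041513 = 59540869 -73582382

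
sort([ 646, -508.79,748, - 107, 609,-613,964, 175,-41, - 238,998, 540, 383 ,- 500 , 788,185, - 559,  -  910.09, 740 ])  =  [-910.09,-613,-559,-508.79,  -  500, - 238, -107, - 41,175,  185 , 383,540, 609,  646, 740, 748, 788,964,998 ]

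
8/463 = 8/463 = 0.02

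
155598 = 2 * 77799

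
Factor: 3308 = 2^2 * 827^1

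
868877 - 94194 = 774683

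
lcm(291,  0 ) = 0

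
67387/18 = 3743+13/18 = 3743.72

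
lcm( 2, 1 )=2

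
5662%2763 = 136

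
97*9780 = 948660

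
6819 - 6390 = 429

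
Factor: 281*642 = 180402 = 2^1 * 3^1*107^1*281^1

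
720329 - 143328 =577001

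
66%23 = 20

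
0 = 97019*0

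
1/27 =1/27= 0.04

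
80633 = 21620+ 59013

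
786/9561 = 262/3187  =  0.08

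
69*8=552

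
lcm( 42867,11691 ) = 128601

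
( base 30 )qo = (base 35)MY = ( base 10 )804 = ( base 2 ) 1100100100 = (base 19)246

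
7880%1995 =1895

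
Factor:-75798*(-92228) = 6990697944 = 2^3*3^2*4211^1*23057^1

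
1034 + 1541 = 2575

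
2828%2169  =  659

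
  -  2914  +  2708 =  - 206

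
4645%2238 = 169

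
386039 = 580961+-194922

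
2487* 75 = 186525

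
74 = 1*74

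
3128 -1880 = 1248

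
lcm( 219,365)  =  1095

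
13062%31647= 13062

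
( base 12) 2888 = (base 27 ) 6ce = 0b1001001101000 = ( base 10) 4712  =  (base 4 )1021220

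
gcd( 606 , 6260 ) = 2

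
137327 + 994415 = 1131742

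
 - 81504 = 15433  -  96937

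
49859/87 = 573  +  8/87 = 573.09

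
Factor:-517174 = - 2^1*7^1*17^1*41^1*53^1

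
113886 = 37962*3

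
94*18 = 1692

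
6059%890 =719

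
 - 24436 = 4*(-6109)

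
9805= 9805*1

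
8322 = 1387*6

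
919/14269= 919/14269 =0.06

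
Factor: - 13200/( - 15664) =75/89 = 3^1*5^2*89^(-1 )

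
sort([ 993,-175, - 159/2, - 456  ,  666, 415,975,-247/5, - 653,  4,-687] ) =[ - 687, - 653, - 456, - 175 ,-159/2, - 247/5,4, 415 , 666, 975, 993 ] 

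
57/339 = 19/113 = 0.17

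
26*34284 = 891384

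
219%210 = 9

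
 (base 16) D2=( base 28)7E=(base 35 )60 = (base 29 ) 77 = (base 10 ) 210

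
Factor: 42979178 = 2^1*11^1*19^1*229^1*449^1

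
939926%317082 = 305762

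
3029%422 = 75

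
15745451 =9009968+6735483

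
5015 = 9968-4953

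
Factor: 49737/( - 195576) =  - 2^ ( - 3 )*29^( - 1)*59^1 = - 59/232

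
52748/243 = 52748/243 = 217.07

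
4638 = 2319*2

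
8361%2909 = 2543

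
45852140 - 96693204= - 50841064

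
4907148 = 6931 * 708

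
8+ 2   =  10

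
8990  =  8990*1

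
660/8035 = 132/1607 = 0.08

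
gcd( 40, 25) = 5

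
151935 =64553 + 87382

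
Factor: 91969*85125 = 3^1*5^3 * 227^1*91969^1 = 7828861125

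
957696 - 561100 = 396596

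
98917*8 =791336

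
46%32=14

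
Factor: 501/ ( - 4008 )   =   - 1/8 = - 2^( - 3)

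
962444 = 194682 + 767762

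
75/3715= 15/743  =  0.02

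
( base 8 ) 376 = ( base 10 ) 254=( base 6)1102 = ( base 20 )CE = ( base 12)192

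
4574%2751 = 1823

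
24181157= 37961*637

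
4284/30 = 142+4/5 =142.80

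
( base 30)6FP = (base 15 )1B1A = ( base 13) 289C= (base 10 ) 5875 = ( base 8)13363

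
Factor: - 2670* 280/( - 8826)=2^3 * 5^2*7^1*89^1*1471^( - 1)  =  124600/1471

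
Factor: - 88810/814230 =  - 3^ ( - 2)* 107^1 * 109^( - 1 )  =  - 107/981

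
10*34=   340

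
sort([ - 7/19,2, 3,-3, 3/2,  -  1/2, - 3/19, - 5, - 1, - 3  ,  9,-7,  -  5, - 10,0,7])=[ - 10, - 7, - 5,-5,-3, - 3, -1 , - 1/2 , - 7/19  ,-3/19,0, 3/2, 2 , 3, 7, 9] 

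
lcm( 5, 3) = 15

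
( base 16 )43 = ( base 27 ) 2D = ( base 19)3a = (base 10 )67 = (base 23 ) 2l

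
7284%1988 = 1320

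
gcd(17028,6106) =86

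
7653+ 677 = 8330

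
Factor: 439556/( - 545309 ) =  - 2^2*13^1*17^ ( - 1)*79^1* 107^1 * 32077^( - 1)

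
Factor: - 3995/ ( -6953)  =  235/409 = 5^1*47^1*409^(  -  1) 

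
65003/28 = 2321  +  15/28 =2321.54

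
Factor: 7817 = 7817^1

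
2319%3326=2319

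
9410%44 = 38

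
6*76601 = 459606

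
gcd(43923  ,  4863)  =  3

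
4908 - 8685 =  - 3777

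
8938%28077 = 8938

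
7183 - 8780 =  - 1597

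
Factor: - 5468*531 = -2903508 =- 2^2*3^2*59^1*1367^1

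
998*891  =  889218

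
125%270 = 125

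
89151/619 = 89151/619 =144.02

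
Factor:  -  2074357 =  - 17^1*122021^1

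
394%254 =140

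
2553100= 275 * 9284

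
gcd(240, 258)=6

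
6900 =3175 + 3725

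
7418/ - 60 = - 3709/30 =- 123.63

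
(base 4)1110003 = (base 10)5379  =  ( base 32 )583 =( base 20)D8J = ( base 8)12403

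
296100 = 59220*5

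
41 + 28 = 69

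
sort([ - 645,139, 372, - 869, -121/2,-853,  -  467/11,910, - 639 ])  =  [ - 869 , - 853,  -  645 ,-639,-121/2,-467/11, 139, 372, 910 ]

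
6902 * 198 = 1366596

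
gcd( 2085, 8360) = 5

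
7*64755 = 453285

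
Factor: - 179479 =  -179479^1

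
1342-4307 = -2965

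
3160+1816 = 4976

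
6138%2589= 960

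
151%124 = 27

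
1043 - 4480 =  - 3437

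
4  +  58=62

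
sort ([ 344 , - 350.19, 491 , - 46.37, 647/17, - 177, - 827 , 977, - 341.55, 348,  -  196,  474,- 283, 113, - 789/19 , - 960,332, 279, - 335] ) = [ - 960, - 827, - 350.19, - 341.55, - 335, - 283, - 196, - 177, - 46.37, - 789/19, 647/17,113, 279,332,344, 348,474, 491,  977 ] 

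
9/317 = 9/317 = 0.03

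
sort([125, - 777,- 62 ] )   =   [ - 777,-62, 125]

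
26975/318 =26975/318= 84.83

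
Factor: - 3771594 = -2^1*3^2*209533^1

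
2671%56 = 39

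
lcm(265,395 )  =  20935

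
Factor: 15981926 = 2^1*19^1 * 31^1 * 13567^1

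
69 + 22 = 91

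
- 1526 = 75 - 1601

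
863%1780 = 863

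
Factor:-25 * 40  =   - 2^3*5^3 = -1000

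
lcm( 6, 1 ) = 6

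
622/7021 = 622/7021 = 0.09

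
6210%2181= 1848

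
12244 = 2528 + 9716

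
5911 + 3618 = 9529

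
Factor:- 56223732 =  - 2^2*3^1*337^1*13903^1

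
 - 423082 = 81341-504423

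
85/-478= - 1 + 393/478 = - 0.18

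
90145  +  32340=122485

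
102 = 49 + 53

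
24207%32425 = 24207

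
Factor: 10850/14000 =2^( - 3 )*5^ ( -1 )*31^1= 31/40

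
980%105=35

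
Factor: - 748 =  - 2^2 * 11^1 * 17^1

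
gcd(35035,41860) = 455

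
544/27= 544/27 = 20.15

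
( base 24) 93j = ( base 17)1145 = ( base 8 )12233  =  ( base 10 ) 5275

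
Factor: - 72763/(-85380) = 2^( - 2 )*3^( - 1)*5^( - 1 )*1423^( - 1)*72763^1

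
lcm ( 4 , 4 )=4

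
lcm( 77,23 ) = 1771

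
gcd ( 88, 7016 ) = 8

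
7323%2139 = 906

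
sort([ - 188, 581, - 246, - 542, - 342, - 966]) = [ - 966,  -  542, - 342,-246, - 188,581 ] 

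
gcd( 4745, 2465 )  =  5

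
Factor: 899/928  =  2^(-5)*31^1 = 31/32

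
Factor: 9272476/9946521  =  2^2*3^ ( - 2)*13^ ( - 1 )*151^(  -  1) *563^( - 1)*2318119^1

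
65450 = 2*32725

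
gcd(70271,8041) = 1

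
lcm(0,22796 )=0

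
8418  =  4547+3871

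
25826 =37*698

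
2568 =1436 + 1132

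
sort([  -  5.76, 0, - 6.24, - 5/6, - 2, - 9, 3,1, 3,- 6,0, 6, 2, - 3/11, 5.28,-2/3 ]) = [ - 9, - 6.24, - 6, -5.76, - 2,-5/6, - 2/3, - 3/11, 0 , 0, 1, 2, 3, 3,5.28, 6]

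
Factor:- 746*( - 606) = 2^2*3^1*101^1*373^1 = 452076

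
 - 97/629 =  - 1 + 532/629 = - 0.15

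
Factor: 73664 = 2^6*1151^1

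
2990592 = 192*15576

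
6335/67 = 94 + 37/67 = 94.55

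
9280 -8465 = 815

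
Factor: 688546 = 2^1*344273^1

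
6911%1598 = 519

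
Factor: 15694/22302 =19/27 =3^( -3 ) * 19^1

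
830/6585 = 166/1317  =  0.13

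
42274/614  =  21137/307=68.85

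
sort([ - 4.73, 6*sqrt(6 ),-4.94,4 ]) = [- 4.94,  -  4.73,4,6 * sqrt(6) ] 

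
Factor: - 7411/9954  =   - 2^ (- 1) * 3^( - 2 )*7^( - 1)*79^( - 1 )*7411^1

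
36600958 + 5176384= 41777342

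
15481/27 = 573 + 10/27 = 573.37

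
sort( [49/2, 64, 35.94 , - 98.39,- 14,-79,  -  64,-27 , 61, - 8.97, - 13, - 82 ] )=[ - 98.39, - 82, - 79 , - 64,-27, - 14, - 13, - 8.97, 49/2,35.94, 61,  64 ] 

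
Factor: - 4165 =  - 5^1*7^2*17^1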